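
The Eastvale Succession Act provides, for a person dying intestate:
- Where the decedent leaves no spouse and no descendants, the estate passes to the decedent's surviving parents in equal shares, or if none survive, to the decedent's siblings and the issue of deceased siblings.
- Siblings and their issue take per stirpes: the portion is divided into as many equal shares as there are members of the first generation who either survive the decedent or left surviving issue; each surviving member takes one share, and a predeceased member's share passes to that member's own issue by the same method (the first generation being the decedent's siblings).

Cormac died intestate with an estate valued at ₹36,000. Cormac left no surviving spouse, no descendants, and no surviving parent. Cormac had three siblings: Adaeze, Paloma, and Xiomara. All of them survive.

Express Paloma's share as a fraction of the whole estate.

The entire ₹36,000 passes to the siblings and their issue.
That amount (₹36,000) is divided into 3 shares of ₹12,000: Adaeze, Paloma, and Xiomara each take ₹12,000.

Paloma receives 1/3 of the estate.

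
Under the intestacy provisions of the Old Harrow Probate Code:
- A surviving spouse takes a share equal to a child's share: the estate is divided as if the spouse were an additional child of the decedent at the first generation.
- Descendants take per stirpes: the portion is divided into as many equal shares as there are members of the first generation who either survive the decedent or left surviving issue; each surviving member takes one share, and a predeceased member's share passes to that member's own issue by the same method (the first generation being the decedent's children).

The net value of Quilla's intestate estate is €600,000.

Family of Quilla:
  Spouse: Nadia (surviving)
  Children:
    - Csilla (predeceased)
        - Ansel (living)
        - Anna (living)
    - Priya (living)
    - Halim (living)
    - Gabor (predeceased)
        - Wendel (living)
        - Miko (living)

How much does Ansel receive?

The spouse counts as an additional share at the children's level, so there are 5 primary shares of €120,000. Nadia takes one such share (€120,000).
The children's combined portion (€480,000) is divided into 4 shares of €120,000: Priya and Halim each take €120,000; Csilla's €120,000 share passes to Csilla's issue; Gabor's €120,000 share passes to Gabor's issue.
Csilla's share (€120,000) is divided into 2 shares of €60,000: Ansel and Anna each take €60,000.
Gabor's share (€120,000) is divided into 2 shares of €60,000: Wendel and Miko each take €60,000.

Ansel receives €60,000.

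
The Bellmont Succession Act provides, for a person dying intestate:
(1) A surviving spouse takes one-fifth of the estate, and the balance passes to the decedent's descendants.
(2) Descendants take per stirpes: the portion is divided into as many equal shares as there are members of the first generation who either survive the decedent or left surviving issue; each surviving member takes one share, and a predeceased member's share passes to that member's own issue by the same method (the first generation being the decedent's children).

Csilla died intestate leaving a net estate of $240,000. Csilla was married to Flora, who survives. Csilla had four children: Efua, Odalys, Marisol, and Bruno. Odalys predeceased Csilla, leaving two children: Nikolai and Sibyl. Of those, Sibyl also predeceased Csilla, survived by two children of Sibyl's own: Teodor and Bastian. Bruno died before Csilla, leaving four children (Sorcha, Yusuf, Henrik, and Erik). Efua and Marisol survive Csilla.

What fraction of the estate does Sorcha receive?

Flora takes one-fifth of $240,000 = $48,000. The remaining $192,000 passes to the descendants.
The descendants' portion ($192,000) is divided into 4 shares of $48,000: Efua and Marisol each take $48,000; Odalys's $48,000 share passes to Odalys's issue; Bruno's $48,000 share passes to Bruno's issue.
Odalys's share ($48,000) is divided into 2 shares of $24,000: Nikolai takes $24,000; Sibyl's $24,000 share passes to Sibyl's issue.
Sibyl's share ($24,000) is divided into 2 shares of $12,000: Teodor and Bastian each take $12,000.
Bruno's share ($48,000) is divided into 4 shares of $12,000: Sorcha, Yusuf, Henrik, and Erik each take $12,000.

Sorcha receives 1/20 of the estate.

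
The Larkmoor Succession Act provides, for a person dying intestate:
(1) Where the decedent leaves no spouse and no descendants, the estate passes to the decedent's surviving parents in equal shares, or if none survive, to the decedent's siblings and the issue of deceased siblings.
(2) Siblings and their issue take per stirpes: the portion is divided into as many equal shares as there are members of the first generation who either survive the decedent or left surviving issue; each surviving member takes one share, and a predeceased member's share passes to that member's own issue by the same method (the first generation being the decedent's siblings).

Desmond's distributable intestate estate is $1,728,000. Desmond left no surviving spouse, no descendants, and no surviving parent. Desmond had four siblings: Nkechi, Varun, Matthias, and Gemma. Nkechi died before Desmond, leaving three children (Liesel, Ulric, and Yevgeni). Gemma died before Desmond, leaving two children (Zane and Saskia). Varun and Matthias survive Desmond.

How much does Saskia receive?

The entire $1,728,000 passes to the siblings and their issue.
That amount ($1,728,000) is divided into 4 shares of $432,000: Varun and Matthias each take $432,000; Nkechi's $432,000 share passes to Nkechi's issue; Gemma's $432,000 share passes to Gemma's issue.
Nkechi's share ($432,000) is divided into 3 shares of $144,000: Liesel, Ulric, and Yevgeni each take $144,000.
Gemma's share ($432,000) is divided into 2 shares of $216,000: Zane and Saskia each take $216,000.

Saskia receives $216,000.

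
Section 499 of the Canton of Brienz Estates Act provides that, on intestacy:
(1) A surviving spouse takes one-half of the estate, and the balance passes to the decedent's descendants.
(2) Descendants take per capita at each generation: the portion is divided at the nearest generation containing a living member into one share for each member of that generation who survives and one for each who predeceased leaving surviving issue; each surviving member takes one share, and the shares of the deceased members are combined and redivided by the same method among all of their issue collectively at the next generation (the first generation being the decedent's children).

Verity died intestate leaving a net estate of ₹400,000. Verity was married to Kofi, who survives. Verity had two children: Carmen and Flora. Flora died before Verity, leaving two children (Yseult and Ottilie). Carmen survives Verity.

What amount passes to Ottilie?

Kofi takes one-half of ₹400,000 = ₹200,000. The remaining ₹200,000 passes to the descendants.
The descendants' portion (₹200,000) is divided at the children's generation into 2 shares of ₹100,000. Carmen takes ₹100,000. The remaining share for the deceased Flora (₹100,000) is carried to the next generation.
That pool (₹100,000) is divided at the grandchildren's generation equally among Yseult and Ottilie: ₹50,000 each.

Ottilie receives ₹50,000.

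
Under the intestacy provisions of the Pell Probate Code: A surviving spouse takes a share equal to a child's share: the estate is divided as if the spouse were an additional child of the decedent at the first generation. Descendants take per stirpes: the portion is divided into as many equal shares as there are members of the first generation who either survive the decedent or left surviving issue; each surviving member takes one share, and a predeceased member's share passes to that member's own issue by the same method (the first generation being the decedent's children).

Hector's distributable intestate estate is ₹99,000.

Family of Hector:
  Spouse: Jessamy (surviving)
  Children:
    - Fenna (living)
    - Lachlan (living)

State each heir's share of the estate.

Jessamy: ₹33,000; Fenna: ₹33,000; Lachlan: ₹33,000

The spouse counts as an additional share at the children's level, so there are 3 primary shares of ₹33,000. Jessamy takes one such share (₹33,000).
The children's combined portion (₹66,000) is divided into 2 shares of ₹33,000: Fenna and Lachlan each take ₹33,000.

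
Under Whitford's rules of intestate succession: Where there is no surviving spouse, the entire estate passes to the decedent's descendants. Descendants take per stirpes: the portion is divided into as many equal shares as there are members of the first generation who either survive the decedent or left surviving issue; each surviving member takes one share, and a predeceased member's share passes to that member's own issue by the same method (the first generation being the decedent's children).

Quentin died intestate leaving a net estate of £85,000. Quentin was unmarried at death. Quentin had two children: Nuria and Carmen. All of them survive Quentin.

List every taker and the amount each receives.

The entire £85,000 passes to the descendants.
That amount (£85,000) is divided into 2 shares of £42,500: Nuria and Carmen each take £42,500.

Nuria: £42,500; Carmen: £42,500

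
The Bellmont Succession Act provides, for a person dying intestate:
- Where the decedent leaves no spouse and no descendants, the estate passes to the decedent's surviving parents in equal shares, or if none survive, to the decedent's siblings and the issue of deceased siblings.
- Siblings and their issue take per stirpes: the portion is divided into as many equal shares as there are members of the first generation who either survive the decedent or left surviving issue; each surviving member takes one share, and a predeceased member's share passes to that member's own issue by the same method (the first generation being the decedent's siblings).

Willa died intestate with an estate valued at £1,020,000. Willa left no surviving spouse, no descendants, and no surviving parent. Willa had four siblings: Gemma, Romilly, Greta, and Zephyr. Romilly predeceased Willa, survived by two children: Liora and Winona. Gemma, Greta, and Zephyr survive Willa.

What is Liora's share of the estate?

Liora receives £127,500.

The entire £1,020,000 passes to the siblings and their issue.
That amount (£1,020,000) is divided into 4 shares of £255,000: Gemma, Greta, and Zephyr each take £255,000; Romilly's £255,000 share passes to Romilly's issue.
Romilly's share (£255,000) is divided into 2 shares of £127,500: Liora and Winona each take £127,500.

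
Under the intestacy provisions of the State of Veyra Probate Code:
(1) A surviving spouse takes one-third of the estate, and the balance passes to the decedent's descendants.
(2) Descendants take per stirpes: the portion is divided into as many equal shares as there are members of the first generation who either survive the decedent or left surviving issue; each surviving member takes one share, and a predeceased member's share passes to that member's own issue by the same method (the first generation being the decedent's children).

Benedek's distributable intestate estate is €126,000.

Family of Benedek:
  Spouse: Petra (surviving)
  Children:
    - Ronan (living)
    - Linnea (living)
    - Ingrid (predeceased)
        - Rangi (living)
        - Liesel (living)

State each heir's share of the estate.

Petra takes one-third of €126,000 = €42,000. The remaining €84,000 passes to the descendants.
The descendants' portion (€84,000) is divided into 3 shares of €28,000: Ronan and Linnea each take €28,000; Ingrid's €28,000 share passes to Ingrid's issue.
Ingrid's share (€28,000) is divided into 2 shares of €14,000: Rangi and Liesel each take €14,000.

Petra: €42,000; Ronan: €28,000; Linnea: €28,000; Rangi: €14,000; Liesel: €14,000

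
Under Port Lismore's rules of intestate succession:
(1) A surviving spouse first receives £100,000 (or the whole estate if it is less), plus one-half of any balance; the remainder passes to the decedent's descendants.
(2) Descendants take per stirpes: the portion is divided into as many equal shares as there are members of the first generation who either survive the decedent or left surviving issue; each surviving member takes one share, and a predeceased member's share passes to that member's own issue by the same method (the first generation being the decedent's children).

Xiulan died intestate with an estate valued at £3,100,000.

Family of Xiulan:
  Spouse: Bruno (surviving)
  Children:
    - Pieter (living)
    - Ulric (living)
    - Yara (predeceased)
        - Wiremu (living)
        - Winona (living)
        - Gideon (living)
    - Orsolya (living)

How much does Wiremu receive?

Wiremu receives £125,000.

Bruno first takes £100,000, leaving a balance of £3,000,000. Bruno then takes one-half of the balance (£1,500,000), for a total of £1,600,000. The remaining £1,500,000 passes to the descendants.
The descendants' portion (£1,500,000) is divided into 4 shares of £375,000: Pieter, Ulric, and Orsolya each take £375,000; Yara's £375,000 share passes to Yara's issue.
Yara's share (£375,000) is divided into 3 shares of £125,000: Wiremu, Winona, and Gideon each take £125,000.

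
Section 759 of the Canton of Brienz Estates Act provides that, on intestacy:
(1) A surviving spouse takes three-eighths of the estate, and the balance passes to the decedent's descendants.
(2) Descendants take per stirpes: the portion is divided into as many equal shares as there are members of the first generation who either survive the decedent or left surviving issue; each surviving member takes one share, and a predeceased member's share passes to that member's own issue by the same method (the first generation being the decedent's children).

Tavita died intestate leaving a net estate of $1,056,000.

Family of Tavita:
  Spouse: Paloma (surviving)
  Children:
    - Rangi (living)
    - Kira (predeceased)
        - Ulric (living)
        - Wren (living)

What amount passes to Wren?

Wren receives $165,000.

Paloma takes three-eighths of $1,056,000 = $396,000. The remaining $660,000 passes to the descendants.
The descendants' portion ($660,000) is divided into 2 shares of $330,000: Rangi takes $330,000; Kira's $330,000 share passes to Kira's issue.
Kira's share ($330,000) is divided into 2 shares of $165,000: Ulric and Wren each take $165,000.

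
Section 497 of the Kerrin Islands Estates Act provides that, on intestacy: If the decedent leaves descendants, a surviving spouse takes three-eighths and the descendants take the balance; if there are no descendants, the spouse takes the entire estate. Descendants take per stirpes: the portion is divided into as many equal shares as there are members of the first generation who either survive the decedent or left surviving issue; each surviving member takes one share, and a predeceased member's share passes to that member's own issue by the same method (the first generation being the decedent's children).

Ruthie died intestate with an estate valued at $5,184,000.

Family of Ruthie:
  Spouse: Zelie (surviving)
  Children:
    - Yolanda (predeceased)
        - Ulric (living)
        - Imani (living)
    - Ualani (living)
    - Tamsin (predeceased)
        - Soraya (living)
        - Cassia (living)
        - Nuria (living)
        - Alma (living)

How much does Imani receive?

Imani receives $540,000.

Zelie takes three-eighths of $5,184,000 = $1,944,000. The remaining $3,240,000 passes to the descendants.
The descendants' portion ($3,240,000) is divided into 3 shares of $1,080,000: Ualani takes $1,080,000; Yolanda's $1,080,000 share passes to Yolanda's issue; Tamsin's $1,080,000 share passes to Tamsin's issue.
Yolanda's share ($1,080,000) is divided into 2 shares of $540,000: Ulric and Imani each take $540,000.
Tamsin's share ($1,080,000) is divided into 4 shares of $270,000: Soraya, Cassia, Nuria, and Alma each take $270,000.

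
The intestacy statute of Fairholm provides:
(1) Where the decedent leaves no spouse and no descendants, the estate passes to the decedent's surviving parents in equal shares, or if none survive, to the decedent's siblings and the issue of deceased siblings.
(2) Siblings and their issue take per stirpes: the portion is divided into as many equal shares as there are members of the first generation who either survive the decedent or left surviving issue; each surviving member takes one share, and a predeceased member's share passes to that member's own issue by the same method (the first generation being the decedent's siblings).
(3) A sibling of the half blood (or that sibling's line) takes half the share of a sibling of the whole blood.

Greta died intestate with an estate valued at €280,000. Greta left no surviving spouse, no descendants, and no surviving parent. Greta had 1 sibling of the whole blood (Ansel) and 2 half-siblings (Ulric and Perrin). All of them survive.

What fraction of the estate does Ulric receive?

Ulric receives 1/4 of the estate.

The entire €280,000 passes to the siblings and their issue.
Counting each half-blood sibling's line as half a unit, there are 2 units in €280,000, so one unit is €140,000. Whole-blood lines (Ansel) take €140,000 each; half-blood lines (Ulric and Perrin) take €70,000 each.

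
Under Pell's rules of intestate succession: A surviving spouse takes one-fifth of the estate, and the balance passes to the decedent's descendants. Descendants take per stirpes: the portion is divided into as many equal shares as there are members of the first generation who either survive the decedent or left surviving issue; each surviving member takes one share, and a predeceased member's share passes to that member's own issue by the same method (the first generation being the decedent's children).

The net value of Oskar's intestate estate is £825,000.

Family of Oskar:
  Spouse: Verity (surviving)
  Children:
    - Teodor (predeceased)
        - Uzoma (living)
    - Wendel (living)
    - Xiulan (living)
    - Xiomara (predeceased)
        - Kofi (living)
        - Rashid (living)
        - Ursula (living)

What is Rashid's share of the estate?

Verity takes one-fifth of £825,000 = £165,000. The remaining £660,000 passes to the descendants.
The descendants' portion (£660,000) is divided into 4 shares of £165,000: Wendel and Xiulan each take £165,000; Teodor's £165,000 share passes to Teodor's issue; Xiomara's £165,000 share passes to Xiomara's issue.
Teodor's share (£165,000) passes entirely to Uzoma.
Xiomara's share (£165,000) is divided into 3 shares of £55,000: Kofi, Rashid, and Ursula each take £55,000.

Rashid receives £55,000.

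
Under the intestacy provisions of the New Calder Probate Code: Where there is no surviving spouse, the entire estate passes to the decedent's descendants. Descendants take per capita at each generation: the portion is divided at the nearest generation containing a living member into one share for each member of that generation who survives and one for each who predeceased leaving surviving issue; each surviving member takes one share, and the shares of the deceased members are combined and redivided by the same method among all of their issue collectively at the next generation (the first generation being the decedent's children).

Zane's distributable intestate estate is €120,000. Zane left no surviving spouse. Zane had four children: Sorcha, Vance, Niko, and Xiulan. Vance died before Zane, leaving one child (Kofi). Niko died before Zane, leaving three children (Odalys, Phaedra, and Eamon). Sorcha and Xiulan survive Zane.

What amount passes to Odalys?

Odalys receives €15,000.

The entire €120,000 passes to the descendants.
That amount (€120,000) is divided at the children's generation into 4 shares of €30,000. Sorcha and Xiulan each take €30,000. The 2 shares of the deceased (Vance and Niko) are combined into a pool of €60,000.
That pool (€60,000) is divided at the grandchildren's generation equally among Kofi, Odalys, Phaedra, and Eamon: €15,000 each.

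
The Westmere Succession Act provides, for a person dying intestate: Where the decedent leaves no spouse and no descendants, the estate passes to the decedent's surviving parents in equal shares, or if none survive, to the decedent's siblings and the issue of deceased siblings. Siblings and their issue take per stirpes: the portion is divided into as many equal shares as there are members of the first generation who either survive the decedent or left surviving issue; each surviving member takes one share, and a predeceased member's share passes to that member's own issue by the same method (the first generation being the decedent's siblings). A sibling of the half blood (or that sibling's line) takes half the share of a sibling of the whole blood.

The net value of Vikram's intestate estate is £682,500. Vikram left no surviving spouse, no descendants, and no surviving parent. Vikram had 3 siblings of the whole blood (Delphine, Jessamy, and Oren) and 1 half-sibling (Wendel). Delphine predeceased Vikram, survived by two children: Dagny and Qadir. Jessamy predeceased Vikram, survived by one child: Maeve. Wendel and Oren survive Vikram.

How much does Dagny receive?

The entire £682,500 passes to the siblings and their issue.
Counting each half-blood sibling's line as half a unit, there are 7/2 units in £682,500, so one unit is £195,000. Whole-blood lines (Delphine, Jessamy, and Oren) take £195,000 each; half-blood lines (Wendel) take £97,500 each.
Delphine's share (£195,000) is divided into 2 shares of £97,500: Dagny and Qadir each take £97,500.
Jessamy's share (£195,000) passes entirely to Maeve.

Dagny receives £97,500.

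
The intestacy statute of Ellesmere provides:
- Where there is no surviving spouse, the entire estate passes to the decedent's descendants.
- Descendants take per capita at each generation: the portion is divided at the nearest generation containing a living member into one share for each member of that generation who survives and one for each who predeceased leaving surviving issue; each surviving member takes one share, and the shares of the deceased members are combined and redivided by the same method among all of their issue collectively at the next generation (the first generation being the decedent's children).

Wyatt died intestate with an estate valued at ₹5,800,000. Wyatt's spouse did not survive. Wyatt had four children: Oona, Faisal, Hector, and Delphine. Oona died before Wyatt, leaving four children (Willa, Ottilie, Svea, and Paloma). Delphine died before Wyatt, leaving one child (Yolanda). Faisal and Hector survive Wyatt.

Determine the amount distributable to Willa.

Willa receives ₹580,000.

The entire ₹5,800,000 passes to the descendants.
That amount (₹5,800,000) is divided at the children's generation into 4 shares of ₹1,450,000. Faisal and Hector each take ₹1,450,000. The 2 shares of the deceased (Oona and Delphine) are combined into a pool of ₹2,900,000.
That pool (₹2,900,000) is divided at the grandchildren's generation equally among Willa, Ottilie, Svea, Paloma, and Yolanda: ₹580,000 each.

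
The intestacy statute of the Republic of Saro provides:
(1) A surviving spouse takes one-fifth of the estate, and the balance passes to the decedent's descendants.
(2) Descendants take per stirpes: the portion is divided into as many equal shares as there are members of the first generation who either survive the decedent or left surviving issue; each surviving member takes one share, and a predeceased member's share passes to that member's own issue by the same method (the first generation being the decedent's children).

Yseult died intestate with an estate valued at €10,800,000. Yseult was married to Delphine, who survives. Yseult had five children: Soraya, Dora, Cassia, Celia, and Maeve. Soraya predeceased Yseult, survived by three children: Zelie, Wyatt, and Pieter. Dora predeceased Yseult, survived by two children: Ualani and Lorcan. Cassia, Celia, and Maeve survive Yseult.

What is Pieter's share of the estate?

Pieter receives €576,000.

Delphine takes one-fifth of €10,800,000 = €2,160,000. The remaining €8,640,000 passes to the descendants.
The descendants' portion (€8,640,000) is divided into 5 shares of €1,728,000: Cassia, Celia, and Maeve each take €1,728,000; Soraya's €1,728,000 share passes to Soraya's issue; Dora's €1,728,000 share passes to Dora's issue.
Soraya's share (€1,728,000) is divided into 3 shares of €576,000: Zelie, Wyatt, and Pieter each take €576,000.
Dora's share (€1,728,000) is divided into 2 shares of €864,000: Ualani and Lorcan each take €864,000.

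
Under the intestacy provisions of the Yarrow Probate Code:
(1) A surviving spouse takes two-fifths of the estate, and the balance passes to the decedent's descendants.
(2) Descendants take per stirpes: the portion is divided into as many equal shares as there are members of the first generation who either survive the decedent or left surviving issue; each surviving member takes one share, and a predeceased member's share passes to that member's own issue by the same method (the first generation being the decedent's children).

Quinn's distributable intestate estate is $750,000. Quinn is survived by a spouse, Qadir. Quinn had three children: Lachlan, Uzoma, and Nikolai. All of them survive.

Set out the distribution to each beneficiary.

Qadir: $300,000; Lachlan: $150,000; Uzoma: $150,000; Nikolai: $150,000

Qadir takes two-fifths of $750,000 = $300,000. The remaining $450,000 passes to the descendants.
The descendants' portion ($450,000) is divided into 3 shares of $150,000: Lachlan, Uzoma, and Nikolai each take $150,000.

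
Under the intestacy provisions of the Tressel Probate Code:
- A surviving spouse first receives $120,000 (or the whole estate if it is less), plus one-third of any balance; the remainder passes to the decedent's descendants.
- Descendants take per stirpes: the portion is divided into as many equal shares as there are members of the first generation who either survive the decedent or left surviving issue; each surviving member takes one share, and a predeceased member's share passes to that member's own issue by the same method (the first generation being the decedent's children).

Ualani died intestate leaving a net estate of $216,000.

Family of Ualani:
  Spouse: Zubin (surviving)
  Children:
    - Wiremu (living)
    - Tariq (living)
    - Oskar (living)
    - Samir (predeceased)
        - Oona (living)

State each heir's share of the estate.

Zubin: $152,000; Wiremu: $16,000; Tariq: $16,000; Oskar: $16,000; Oona: $16,000

Zubin first takes $120,000, leaving a balance of $96,000. Zubin then takes one-third of the balance ($32,000), for a total of $152,000. The remaining $64,000 passes to the descendants.
The descendants' portion ($64,000) is divided into 4 shares of $16,000: Wiremu, Tariq, and Oskar each take $16,000; Samir's $16,000 share passes to Samir's issue.
Samir's share ($16,000) passes entirely to Oona.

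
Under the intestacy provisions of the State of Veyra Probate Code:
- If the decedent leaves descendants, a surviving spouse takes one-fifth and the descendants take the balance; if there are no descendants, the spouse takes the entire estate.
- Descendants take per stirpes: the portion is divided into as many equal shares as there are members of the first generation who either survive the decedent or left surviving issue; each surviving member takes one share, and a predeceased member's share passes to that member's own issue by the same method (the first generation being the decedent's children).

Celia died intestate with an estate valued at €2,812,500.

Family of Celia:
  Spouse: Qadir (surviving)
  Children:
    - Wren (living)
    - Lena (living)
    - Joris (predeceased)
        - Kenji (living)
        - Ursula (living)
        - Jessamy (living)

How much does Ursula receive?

Qadir takes one-fifth of €2,812,500 = €562,500. The remaining €2,250,000 passes to the descendants.
The descendants' portion (€2,250,000) is divided into 3 shares of €750,000: Wren and Lena each take €750,000; Joris's €750,000 share passes to Joris's issue.
Joris's share (€750,000) is divided into 3 shares of €250,000: Kenji, Ursula, and Jessamy each take €250,000.

Ursula receives €250,000.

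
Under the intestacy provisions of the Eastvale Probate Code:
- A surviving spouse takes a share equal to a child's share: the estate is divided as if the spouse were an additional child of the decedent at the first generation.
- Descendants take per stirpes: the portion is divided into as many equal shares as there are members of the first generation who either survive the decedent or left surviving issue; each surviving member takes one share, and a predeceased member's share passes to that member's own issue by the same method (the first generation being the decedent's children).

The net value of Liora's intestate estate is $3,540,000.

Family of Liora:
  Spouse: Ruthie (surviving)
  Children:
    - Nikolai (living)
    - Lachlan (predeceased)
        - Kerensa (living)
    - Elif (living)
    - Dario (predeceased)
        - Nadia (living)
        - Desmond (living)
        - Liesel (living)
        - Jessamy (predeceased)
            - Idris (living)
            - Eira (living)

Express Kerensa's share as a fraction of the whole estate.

The spouse counts as an additional share at the children's level, so there are 5 primary shares of $708,000. Ruthie takes one such share ($708,000).
The children's combined portion ($2,832,000) is divided into 4 shares of $708,000: Nikolai and Elif each take $708,000; Lachlan's $708,000 share passes to Lachlan's issue; Dario's $708,000 share passes to Dario's issue.
Lachlan's share ($708,000) passes entirely to Kerensa.
Dario's share ($708,000) is divided into 4 shares of $177,000: Nadia, Desmond, and Liesel each take $177,000; Jessamy's $177,000 share passes to Jessamy's issue.
Jessamy's share ($177,000) is divided into 2 shares of $88,500: Idris and Eira each take $88,500.

Kerensa receives 1/5 of the estate.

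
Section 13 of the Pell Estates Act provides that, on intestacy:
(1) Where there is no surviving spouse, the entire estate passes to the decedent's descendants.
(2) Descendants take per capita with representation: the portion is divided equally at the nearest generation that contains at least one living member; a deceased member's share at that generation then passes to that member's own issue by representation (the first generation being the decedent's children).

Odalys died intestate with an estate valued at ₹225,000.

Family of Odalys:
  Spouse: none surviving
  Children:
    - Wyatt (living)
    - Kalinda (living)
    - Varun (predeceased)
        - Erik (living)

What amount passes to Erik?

Erik receives ₹75,000.

The entire ₹225,000 passes to the descendants.
That amount (₹225,000) is divided into 3 shares of ₹75,000: Wyatt and Kalinda each take ₹75,000; Varun's ₹75,000 share passes to Varun's issue.
Varun's share (₹75,000) passes entirely to Erik.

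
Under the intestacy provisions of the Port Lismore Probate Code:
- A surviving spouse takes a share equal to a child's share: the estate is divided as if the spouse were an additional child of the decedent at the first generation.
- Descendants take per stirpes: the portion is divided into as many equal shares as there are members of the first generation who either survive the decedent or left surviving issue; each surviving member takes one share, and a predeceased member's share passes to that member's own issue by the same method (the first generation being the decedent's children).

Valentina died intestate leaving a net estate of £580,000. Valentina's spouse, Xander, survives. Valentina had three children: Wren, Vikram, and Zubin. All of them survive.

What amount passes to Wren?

The spouse counts as an additional share at the children's level, so there are 4 primary shares of £145,000. Xander takes one such share (£145,000).
The children's combined portion (£435,000) is divided into 3 shares of £145,000: Wren, Vikram, and Zubin each take £145,000.

Wren receives £145,000.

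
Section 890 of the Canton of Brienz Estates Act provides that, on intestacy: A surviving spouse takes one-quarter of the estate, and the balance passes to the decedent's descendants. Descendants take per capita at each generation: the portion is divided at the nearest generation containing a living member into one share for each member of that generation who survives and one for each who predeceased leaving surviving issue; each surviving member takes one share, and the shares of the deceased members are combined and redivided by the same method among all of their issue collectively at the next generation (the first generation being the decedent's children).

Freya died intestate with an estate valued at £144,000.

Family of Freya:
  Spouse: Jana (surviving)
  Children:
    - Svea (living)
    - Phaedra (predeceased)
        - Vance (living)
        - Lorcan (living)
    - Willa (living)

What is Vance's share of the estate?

Vance receives £18,000.

Jana takes one-quarter of £144,000 = £36,000. The remaining £108,000 passes to the descendants.
The descendants' portion (£108,000) is divided at the children's generation into 3 shares of £36,000. Svea and Willa each take £36,000. The remaining share for the deceased Phaedra (£36,000) is carried to the next generation.
That pool (£36,000) is divided at the grandchildren's generation equally among Vance and Lorcan: £18,000 each.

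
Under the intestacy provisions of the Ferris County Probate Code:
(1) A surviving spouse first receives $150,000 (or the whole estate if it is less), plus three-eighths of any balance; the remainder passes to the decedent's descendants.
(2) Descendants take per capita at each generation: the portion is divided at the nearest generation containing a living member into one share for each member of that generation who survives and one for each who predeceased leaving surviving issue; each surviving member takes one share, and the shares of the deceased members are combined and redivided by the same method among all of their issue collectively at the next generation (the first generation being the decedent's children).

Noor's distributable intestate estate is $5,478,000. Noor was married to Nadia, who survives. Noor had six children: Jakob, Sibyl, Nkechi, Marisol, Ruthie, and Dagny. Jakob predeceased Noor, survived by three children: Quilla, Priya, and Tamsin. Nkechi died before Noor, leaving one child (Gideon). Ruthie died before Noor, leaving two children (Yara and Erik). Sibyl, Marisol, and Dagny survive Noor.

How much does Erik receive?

Nadia first takes $150,000, leaving a balance of $5,328,000. Nadia then takes three-eighths of the balance ($1,998,000), for a total of $2,148,000. The remaining $3,330,000 passes to the descendants.
The descendants' portion ($3,330,000) is divided at the children's generation into 6 shares of $555,000. Sibyl, Marisol, and Dagny each take $555,000. The 3 shares of the deceased (Jakob, Nkechi, and Ruthie) are combined into a pool of $1,665,000.
That pool ($1,665,000) is divided at the grandchildren's generation equally among Quilla, Priya, Tamsin, Gideon, Yara, and Erik: $277,500 each.

Erik receives $277,500.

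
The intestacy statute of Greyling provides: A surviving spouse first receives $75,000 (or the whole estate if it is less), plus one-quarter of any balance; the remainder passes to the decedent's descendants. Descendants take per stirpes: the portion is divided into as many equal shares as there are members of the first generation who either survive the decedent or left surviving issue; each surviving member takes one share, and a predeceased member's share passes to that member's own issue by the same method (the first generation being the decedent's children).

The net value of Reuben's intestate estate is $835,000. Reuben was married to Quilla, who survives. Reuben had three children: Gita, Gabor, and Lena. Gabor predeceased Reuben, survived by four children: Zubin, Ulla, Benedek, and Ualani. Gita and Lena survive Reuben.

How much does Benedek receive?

Benedek receives $47,500.

Quilla first takes $75,000, leaving a balance of $760,000. Quilla then takes one-quarter of the balance ($190,000), for a total of $265,000. The remaining $570,000 passes to the descendants.
The descendants' portion ($570,000) is divided into 3 shares of $190,000: Gita and Lena each take $190,000; Gabor's $190,000 share passes to Gabor's issue.
Gabor's share ($190,000) is divided into 4 shares of $47,500: Zubin, Ulla, Benedek, and Ualani each take $47,500.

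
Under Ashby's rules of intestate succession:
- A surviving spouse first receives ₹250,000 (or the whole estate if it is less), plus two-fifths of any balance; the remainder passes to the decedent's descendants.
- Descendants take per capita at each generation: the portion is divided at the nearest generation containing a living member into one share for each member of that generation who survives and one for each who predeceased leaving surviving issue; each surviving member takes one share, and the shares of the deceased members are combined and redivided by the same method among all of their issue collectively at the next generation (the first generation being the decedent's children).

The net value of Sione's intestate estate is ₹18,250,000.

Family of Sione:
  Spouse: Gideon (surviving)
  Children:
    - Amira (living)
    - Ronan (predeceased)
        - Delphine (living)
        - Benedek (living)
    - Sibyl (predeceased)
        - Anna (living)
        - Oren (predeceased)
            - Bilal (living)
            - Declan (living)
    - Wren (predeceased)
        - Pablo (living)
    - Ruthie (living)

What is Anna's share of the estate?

Gideon first takes ₹250,000, leaving a balance of ₹18,000,000. Gideon then takes two-fifths of the balance (₹7,200,000), for a total of ₹7,450,000. The remaining ₹10,800,000 passes to the descendants.
The descendants' portion (₹10,800,000) is divided at the children's generation into 5 shares of ₹2,160,000. Amira and Ruthie each take ₹2,160,000. The 3 shares of the deceased (Ronan, Sibyl, and Wren) are combined into a pool of ₹6,480,000.
That pool (₹6,480,000) is divided at the grandchildren's generation into 5 shares of ₹1,296,000. Delphine, Benedek, Anna, and Pablo each take ₹1,296,000. The remaining share for the deceased Oren (₹1,296,000) is carried to the next generation.
That pool (₹1,296,000) is divided at the great-grandchildren's generation equally among Bilal and Declan: ₹648,000 each.

Anna receives ₹1,296,000.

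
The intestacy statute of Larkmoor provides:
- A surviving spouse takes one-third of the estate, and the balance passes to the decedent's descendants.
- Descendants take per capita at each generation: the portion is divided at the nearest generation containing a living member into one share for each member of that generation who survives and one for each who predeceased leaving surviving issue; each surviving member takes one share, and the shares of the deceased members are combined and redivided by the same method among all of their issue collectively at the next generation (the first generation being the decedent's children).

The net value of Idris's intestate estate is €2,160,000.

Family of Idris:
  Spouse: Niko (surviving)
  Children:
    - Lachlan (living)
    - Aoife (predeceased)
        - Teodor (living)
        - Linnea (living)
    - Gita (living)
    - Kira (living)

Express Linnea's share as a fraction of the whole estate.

Linnea receives 1/12 of the estate.

Niko takes one-third of €2,160,000 = €720,000. The remaining €1,440,000 passes to the descendants.
The descendants' portion (€1,440,000) is divided at the children's generation into 4 shares of €360,000. Lachlan, Gita, and Kira each take €360,000. The remaining share for the deceased Aoife (€360,000) is carried to the next generation.
That pool (€360,000) is divided at the grandchildren's generation equally among Teodor and Linnea: €180,000 each.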